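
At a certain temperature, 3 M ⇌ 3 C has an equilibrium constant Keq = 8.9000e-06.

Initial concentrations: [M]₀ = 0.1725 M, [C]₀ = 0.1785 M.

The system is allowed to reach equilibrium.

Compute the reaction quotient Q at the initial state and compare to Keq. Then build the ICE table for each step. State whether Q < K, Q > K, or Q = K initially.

Q₀ = 1.108 vs Keq = 8.9000e-06 ⇒ Q>K, reverse
Step 1:
                    M           C
  init         0.1725      0.1785
  Δ            0.1714     -0.1714
  eq           0.3439    0.007126
  solve Keq expr → x = -0.05712; check Q = 8.9000e-06

Q₀ = 1.108; Q > K (proceeds reverse)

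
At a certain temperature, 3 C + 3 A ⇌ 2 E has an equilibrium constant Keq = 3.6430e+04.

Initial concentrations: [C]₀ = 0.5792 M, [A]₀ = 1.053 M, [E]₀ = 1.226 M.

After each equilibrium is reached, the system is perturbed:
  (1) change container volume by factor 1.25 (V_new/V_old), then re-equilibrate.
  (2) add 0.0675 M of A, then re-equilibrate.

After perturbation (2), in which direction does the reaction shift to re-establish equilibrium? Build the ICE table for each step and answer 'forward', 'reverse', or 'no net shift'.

Q₀ = 6.625 vs Keq = 3.6430e+04 ⇒ Q<K, forward
Step 1:
                  C         A         E
  Initial    0.5792     1.053     1.226
  Change    -0.5051   -0.5051    0.3367
  Equil     0.07414    0.5479     1.563
  solve Keq expr → x = 0.1684; check Q = 3.6430e+04
Then change container volume by factor 1.25 (V_new/V_old).
Step 2:
                  C         A         E
  Initial   0.05931    0.4383      1.25
  Change    0.01709   0.01709  -0.01139
  Equil      0.0764    0.4554     1.239
  solve Keq expr → x = -0.005696; check Q = 3.6430e+04
Then add 0.0675 M of A.
Step 3:
                  C         A         E
  Initial    0.0764    0.5229     1.239
  Change  -0.008548 -0.008548  0.005699
  Equil     0.06785    0.5144     1.244
  solve Keq expr → x = 0.002849; check Q = 3.6430e+04

Direction: forward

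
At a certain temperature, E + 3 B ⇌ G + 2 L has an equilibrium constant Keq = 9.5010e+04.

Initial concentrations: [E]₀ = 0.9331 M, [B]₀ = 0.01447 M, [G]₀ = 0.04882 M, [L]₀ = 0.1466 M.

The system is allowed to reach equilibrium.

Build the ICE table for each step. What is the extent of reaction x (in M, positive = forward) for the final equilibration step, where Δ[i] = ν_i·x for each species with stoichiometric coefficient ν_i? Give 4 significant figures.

x = 0.004014 M

Q₀ = 371.1 vs Keq = 9.5010e+04 ⇒ Q<K, forward
Step 1:
                   E          B          G          L
  Initial     0.9331    0.01447    0.04882     0.1466
  Change   -0.004014   -0.01204   0.004014   0.008028
  Equil       0.9291   0.002428    0.05283     0.1546
  solve Keq expr → x = 0.004014; check Q = 9.5010e+04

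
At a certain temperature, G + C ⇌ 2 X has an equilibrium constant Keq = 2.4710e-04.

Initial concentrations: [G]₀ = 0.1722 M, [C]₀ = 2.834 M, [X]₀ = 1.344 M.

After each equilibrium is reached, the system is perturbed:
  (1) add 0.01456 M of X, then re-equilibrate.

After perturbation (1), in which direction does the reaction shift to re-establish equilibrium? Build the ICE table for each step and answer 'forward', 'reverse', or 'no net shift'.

Q₀ = 3.701 vs Keq = 2.4710e-04 ⇒ Q>K, reverse
Step 1:
                  G         C         X
  I          0.1722     2.834     1.344
  C          0.6586    0.6586    -1.317
  E          0.8308     3.493   0.02678
  solve Keq expr → x = -0.6586; check Q = 2.4710e-04
Then add 0.01456 M of X.
Step 2:
                  G         C         X
  I          0.8308     3.493   0.04134
  C        0.007208  0.007208  -0.01442
  E           0.838       3.5   0.02692
  solve Keq expr → x = -0.007208; check Q = 2.4710e-04

Direction: reverse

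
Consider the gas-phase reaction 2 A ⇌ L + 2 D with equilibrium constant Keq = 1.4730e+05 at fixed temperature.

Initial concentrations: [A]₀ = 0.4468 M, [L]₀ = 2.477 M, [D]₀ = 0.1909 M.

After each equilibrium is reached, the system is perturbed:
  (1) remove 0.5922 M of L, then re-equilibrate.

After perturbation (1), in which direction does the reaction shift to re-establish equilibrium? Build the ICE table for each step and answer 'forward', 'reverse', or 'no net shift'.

Direction: forward

Q₀ = 0.4522 vs Keq = 1.4730e+05 ⇒ Q<K, forward
Step 1:
                  A         L         D
  I          0.4468     2.477    0.1909
  C         -0.4441     0.222    0.4441
  E        0.002718     2.699     0.635
  solve Keq expr → x = 0.222; check Q = 1.4730e+05
Then remove 0.5922 M of L.
Step 2:
                  A         L         D
  I        0.002718     2.107     0.635
  C       -3.1535e-04 1.5768e-04 3.1535e-04
  E        0.002403     2.107    0.6353
  solve Keq expr → x = 1.5768e-04; check Q = 1.4730e+05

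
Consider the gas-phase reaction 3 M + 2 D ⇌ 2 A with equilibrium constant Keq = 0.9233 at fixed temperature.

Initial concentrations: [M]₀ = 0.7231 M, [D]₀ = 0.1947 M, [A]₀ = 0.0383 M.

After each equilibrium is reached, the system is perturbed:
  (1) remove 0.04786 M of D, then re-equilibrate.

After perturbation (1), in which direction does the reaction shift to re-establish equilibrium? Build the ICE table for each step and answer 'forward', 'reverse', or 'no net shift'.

Q₀ = 0.1023 vs Keq = 0.9233 ⇒ Q<K, forward
Step 1:
                    M           D           A
  init         0.7231      0.1947      0.0383
  Δ          -0.06165     -0.0411      0.0411
  eq           0.6615      0.1536      0.0794
  solve Keq expr → x = 0.02055; check Q = 0.9233
Then remove 0.04786 M of D.
Step 2:
                    M           D           A
  init         0.6615      0.1057      0.0794
  Δ           0.02145      0.0143     -0.0143
  eq           0.6829        0.12      0.0651
  solve Keq expr → x = -0.007151; check Q = 0.9233

Direction: reverse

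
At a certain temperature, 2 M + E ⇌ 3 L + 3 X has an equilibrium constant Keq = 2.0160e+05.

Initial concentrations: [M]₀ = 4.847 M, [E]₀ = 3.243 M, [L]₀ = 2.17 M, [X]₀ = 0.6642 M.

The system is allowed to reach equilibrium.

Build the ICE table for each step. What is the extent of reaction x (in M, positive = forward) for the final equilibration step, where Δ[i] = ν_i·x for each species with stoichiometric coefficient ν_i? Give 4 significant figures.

x = 2.013 M

Q₀ = 0.0393 vs Keq = 2.0160e+05 ⇒ Q<K, forward
Step 1:
                   M          E          L          X
  init         4.847      3.243       2.17     0.6642
  Δ           -4.027     -2.013       6.04       6.04
  eq          0.8202       1.23       8.21      6.704
  solve Keq expr → x = 2.013; check Q = 2.0160e+05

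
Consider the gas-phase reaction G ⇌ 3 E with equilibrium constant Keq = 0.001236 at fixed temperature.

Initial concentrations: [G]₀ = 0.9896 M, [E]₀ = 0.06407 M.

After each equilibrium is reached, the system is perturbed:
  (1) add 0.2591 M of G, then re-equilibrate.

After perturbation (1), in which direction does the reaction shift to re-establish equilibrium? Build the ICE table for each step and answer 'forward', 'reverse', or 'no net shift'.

Direction: forward

Q₀ = 2.6577e-04 vs Keq = 0.001236 ⇒ Q<K, forward
Step 1:
                   G          E
  init        0.9896    0.06407
  Δ         -0.01412    0.04236
  eq          0.9755     0.1064
  solve Keq expr → x = 0.01412; check Q = 0.001236
Then add 0.2591 M of G.
Step 2:
                   G          E
  init         1.235     0.1064
  Δ        -0.002868   0.008605
  eq           1.232      0.115
  solve Keq expr → x = 0.002868; check Q = 0.001236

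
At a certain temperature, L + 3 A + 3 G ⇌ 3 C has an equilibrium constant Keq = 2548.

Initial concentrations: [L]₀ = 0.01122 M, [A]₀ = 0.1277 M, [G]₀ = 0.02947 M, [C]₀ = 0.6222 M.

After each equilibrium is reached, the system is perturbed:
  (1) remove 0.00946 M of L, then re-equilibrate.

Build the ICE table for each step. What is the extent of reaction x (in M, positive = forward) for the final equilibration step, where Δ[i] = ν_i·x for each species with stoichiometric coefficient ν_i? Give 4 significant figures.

x = -0.001277 M

Q₀ = 4.0279e+08 vs Keq = 2548 ⇒ Q>K, reverse
Step 1:
                    L           A           G           C
  Initial     0.01122      0.1277     0.02947      0.6222
  Change      0.06554      0.1966      0.1966     -0.1966
  Equil       0.07676      0.3243      0.2261      0.4256
  solve Keq expr → x = -0.06554; check Q = 2548
Then remove 0.00946 M of L.
Step 2:
                    L           A           G           C
  Initial      0.0673      0.3243      0.2261      0.4256
  Change     0.001277     0.00383     0.00383    -0.00383
  Equil       0.06857      0.3281      0.2299      0.4218
  solve Keq expr → x = -0.001277; check Q = 2548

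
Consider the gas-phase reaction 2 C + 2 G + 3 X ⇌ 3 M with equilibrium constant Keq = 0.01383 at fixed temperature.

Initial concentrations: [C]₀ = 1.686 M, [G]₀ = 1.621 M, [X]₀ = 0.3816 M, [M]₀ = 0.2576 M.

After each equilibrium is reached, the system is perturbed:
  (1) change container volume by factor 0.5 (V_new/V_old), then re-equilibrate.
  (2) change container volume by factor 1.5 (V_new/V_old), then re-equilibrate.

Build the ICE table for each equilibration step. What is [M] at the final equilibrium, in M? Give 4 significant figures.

Q₀ = 0.04118 vs Keq = 0.01383 ⇒ Q>K, reverse
Step 1:
                  C         G         X         M
  Initial     1.686     1.621    0.3816    0.2576
  Change    0.03318   0.03318   0.04976  -0.04976
  Equil       1.719     1.654    0.4314    0.2078
  solve Keq expr → x = -0.01659; check Q = 0.01383
Then change container volume by factor 0.5 (V_new/V_old).
Step 2:
                  C         G         X         M
  Initial     3.438     3.308    0.8627    0.4157
  Change    -0.1752   -0.1752   -0.2627    0.2627
  Equil       3.263     3.133       0.6    0.6784
  solve Keq expr → x = 0.08758; check Q = 0.01383
Then change container volume by factor 1.5 (V_new/V_old).
Step 3:
                  C         G         X         M
  Initial     2.175     2.089       0.4    0.4523
  Change    0.07003   0.07003     0.105    -0.105
  Equil       2.245     2.159     0.505    0.3472
  solve Keq expr → x = -0.03502; check Q = 0.01383

[M]_eq = 0.3472 M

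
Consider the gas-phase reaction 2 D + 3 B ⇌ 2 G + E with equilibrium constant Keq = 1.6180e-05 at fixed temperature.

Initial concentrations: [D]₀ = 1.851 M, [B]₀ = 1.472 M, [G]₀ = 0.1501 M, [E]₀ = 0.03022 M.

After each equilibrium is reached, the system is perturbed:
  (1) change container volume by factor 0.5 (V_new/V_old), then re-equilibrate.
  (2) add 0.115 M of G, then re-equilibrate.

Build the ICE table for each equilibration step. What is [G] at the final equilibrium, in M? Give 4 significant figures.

Q₀ = 6.2305e-05 vs Keq = 1.6180e-05 ⇒ Q>K, reverse
Step 1:
                    D           B           G           E
  Initial       1.851       1.472      0.1501     0.03022
  Change      0.03172     0.04758    -0.03172    -0.01586
  Equil         1.883        1.52      0.1184     0.01436
  solve Keq expr → x = -0.01586; check Q = 1.6180e-05
Then change container volume by factor 0.5 (V_new/V_old).
Step 2:
                    D           B           G           E
  Initial       3.765       3.039      0.2368     0.02872
  Change     -0.06569    -0.09853     0.06569     0.03284
  Equil           3.7       2.941      0.3025     0.06157
  solve Keq expr → x = 0.03284; check Q = 1.6180e-05
Then add 0.115 M of G.
Step 3:
                    D           B           G           E
  Initial         3.7       2.941      0.4175     0.06157
  Change      0.03834     0.05751    -0.03834    -0.01917
  Equil         3.738       2.998      0.3791     0.04239
  solve Keq expr → x = -0.01917; check Q = 1.6180e-05

[G]_eq = 0.3791 M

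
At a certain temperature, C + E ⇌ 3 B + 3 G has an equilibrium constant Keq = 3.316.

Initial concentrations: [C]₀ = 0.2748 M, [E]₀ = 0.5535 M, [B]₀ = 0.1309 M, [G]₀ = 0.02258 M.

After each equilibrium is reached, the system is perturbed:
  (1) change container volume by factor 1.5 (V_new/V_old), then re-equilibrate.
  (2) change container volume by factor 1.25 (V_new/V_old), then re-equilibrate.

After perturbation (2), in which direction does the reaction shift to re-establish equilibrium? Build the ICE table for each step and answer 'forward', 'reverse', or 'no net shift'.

Direction: forward

Q₀ = 1.6977e-07 vs Keq = 3.316 ⇒ Q<K, forward
Step 1:
                  C         E         B         G
  init       0.2748    0.5535    0.1309   0.02258
  Δ         -0.1983   -0.1983     0.595     0.595
  eq        0.07648    0.3552    0.7259    0.6175
  solve Keq expr → x = 0.1983; check Q = 3.316
Then change container volume by factor 1.5 (V_new/V_old).
Step 2:
                  C         E         B         G
  init      0.05098    0.2368    0.4839    0.4117
  Δ        -0.02373  -0.02373   0.07118   0.07118
  eq        0.02726    0.2131    0.5551    0.4829
  solve Keq expr → x = 0.02373; check Q = 3.316
Then change container volume by factor 1.25 (V_new/V_old).
Step 3:
                  C         E         B         G
  init      0.02181    0.1704    0.4441    0.3863
  Δ       -0.008403 -0.008403   0.02521   0.02521
  eq         0.0134     0.162    0.4693    0.4115
  solve Keq expr → x = 0.008403; check Q = 3.316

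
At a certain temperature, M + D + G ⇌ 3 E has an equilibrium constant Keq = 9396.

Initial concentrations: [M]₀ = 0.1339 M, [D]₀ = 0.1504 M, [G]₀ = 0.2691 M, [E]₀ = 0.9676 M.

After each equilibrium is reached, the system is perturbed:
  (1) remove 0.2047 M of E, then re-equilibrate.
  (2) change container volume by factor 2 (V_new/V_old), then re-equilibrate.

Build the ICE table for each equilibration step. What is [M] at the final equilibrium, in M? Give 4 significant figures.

[M]_eq = 0.01134 M

Q₀ = 167.2 vs Keq = 9396 ⇒ Q<K, forward
Step 1:
                    M           D           G           E
  I            0.1339      0.1504      0.2691      0.9676
  C           -0.1044     -0.1044     -0.1044      0.3132
  E           0.02951     0.04601      0.1647       1.281
  solve Keq expr → x = 0.1044; check Q = 9396
Then remove 0.2047 M of E.
Step 2:
                    M           D           G           E
  I           0.02951     0.04601      0.1647       1.076
  C         -0.006824   -0.006824   -0.006824     0.02047
  E           0.02268     0.03918      0.1579       1.097
  solve Keq expr → x = 0.006824; check Q = 9396
Then change container volume by factor 2 (V_new/V_old).
Step 3:
                    M           D           G           E
  I           0.01134     0.01959     0.07894      0.5483
  C                 0           0           0           0
  E           0.01134     0.01959     0.07894      0.5483
  solve Keq expr → x = 0; check Q = 9396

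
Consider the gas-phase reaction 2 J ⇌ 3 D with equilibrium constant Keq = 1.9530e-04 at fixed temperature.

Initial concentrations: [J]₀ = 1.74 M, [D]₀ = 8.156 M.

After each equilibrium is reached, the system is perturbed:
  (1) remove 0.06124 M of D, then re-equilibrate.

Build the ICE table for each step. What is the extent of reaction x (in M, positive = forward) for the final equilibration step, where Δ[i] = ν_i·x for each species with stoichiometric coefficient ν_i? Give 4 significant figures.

x = 0.02014 M

Q₀ = 179.2 vs Keq = 1.9530e-04 ⇒ Q>K, reverse
Step 1:
                    J           D
  init           1.74       8.156
  Δ             5.295      -7.943
  eq            7.035       0.213
  solve Keq expr → x = -2.648; check Q = 1.9530e-04
Then remove 0.06124 M of D.
Step 2:
                    J           D
  init          7.035      0.1518
  Δ          -0.04028     0.06043
  eq            6.995      0.2122
  solve Keq expr → x = 0.02014; check Q = 1.9530e-04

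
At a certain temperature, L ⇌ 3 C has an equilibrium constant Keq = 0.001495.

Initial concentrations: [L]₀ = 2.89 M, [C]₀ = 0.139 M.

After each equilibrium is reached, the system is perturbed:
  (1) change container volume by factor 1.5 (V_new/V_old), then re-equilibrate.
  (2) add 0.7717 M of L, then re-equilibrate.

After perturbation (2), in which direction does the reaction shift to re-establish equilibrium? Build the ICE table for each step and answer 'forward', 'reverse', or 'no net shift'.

Direction: forward

Q₀ = 9.2928e-04 vs Keq = 0.001495 ⇒ Q<K, forward
Step 1:
                   L          C
  Initial       2.89      0.139
  Change   -0.007908    0.02372
  Equil        2.882     0.1627
  solve Keq expr → x = 0.007908; check Q = 0.001495
Then change container volume by factor 1.5 (V_new/V_old).
Step 2:
                   L          C
  Initial      1.921     0.1085
  Change    -0.01113    0.03339
  Equil         1.91     0.1419
  solve Keq expr → x = 0.01113; check Q = 0.001495
Then add 0.7717 M of L.
Step 3:
                   L          C
  Initial      2.682     0.1419
  Change   -0.005626    0.01688
  Equil        2.676     0.1588
  solve Keq expr → x = 0.005626; check Q = 0.001495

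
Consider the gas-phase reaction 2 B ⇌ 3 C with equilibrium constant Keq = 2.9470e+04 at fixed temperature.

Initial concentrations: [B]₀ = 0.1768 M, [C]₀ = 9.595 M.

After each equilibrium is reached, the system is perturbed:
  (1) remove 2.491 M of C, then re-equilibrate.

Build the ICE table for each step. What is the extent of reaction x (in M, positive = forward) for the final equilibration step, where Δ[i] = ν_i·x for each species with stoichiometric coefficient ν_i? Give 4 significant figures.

x = 0.03036 M

Q₀ = 2.8260e+04 vs Keq = 2.9470e+04 ⇒ Q<K, forward
Step 1:
                  B         C
  init       0.1768     9.595
  Δ       -0.003525  0.005287
  eq         0.1733       9.6
  solve Keq expr → x = 0.001762; check Q = 2.9470e+04
Then remove 2.491 M of C.
Step 2:
                  B         C
  init       0.1733     7.109
  Δ        -0.06073   0.09109
  eq         0.1125       7.2
  solve Keq expr → x = 0.03036; check Q = 2.9470e+04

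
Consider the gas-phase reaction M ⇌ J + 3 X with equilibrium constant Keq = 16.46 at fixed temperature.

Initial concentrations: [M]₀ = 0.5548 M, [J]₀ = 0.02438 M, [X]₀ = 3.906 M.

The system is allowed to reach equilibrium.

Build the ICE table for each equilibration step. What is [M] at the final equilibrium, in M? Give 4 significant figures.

[M]_eq = 0.4712 M

Q₀ = 2.619 vs Keq = 16.46 ⇒ Q<K, forward
Step 1:
                  M         J         X
  init       0.5548   0.02438     3.906
  Δ         -0.0836    0.0836    0.2508
  eq         0.4712     0.108     4.157
  solve Keq expr → x = 0.0836; check Q = 16.46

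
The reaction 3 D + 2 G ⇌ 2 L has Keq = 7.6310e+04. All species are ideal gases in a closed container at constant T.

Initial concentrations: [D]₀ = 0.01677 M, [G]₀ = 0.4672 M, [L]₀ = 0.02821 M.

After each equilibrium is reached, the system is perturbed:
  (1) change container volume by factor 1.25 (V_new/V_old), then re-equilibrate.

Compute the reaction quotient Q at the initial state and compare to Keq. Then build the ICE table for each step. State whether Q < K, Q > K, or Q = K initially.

Q₀ = 773 vs Keq = 7.6310e+04 ⇒ Q<K, forward
Step 1:
                    D           G           L
  init        0.01677      0.4672     0.02821
  Δ          -0.01241   -0.008274    0.008274
  eq         0.004359      0.4589     0.03648
  solve Keq expr → x = 0.004137; check Q = 7.6310e+04
Then change container volume by factor 1.25 (V_new/V_old).
Step 2:
                    D           G           L
  init       0.003487      0.3671     0.02919
  Δ        8.1339e-04  5.4226e-04 -5.4226e-04
  eq         0.004301      0.3677     0.02864
  solve Keq expr → x = -2.7113e-04; check Q = 7.6310e+04

Q₀ = 773; Q < K (proceeds forward)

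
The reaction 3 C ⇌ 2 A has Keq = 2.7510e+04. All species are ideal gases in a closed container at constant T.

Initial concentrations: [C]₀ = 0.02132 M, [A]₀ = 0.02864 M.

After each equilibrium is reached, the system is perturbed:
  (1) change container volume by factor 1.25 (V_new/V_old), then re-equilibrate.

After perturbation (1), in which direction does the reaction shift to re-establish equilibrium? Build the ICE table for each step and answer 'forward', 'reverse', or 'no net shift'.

Direction: reverse

Q₀ = 84.64 vs Keq = 2.7510e+04 ⇒ Q<K, forward
Step 1:
                  C         A
  Initial   0.02132   0.02864
  Change   -0.01743   0.01162
  Equil    0.003891   0.04026
  solve Keq expr → x = 0.00581; check Q = 2.7510e+04
Then change container volume by factor 1.25 (V_new/V_old).
Step 2:
                  C         A
  Initial  0.003113   0.03221
  Change  2.2973e-04 -1.5316e-04
  Equil    0.003343   0.03205
  solve Keq expr → x = -7.6578e-05; check Q = 2.7510e+04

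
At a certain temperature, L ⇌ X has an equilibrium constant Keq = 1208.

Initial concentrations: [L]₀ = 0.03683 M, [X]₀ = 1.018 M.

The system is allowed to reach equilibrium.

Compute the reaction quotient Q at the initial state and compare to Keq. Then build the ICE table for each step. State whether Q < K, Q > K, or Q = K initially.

Q₀ = 27.64; Q < K (proceeds forward)

Q₀ = 27.64 vs Keq = 1208 ⇒ Q<K, forward
Step 1:
                    L           X
  I           0.03683       1.018
  C          -0.03596     0.03596
  E        8.7248e-04       1.054
  solve Keq expr → x = 0.03596; check Q = 1208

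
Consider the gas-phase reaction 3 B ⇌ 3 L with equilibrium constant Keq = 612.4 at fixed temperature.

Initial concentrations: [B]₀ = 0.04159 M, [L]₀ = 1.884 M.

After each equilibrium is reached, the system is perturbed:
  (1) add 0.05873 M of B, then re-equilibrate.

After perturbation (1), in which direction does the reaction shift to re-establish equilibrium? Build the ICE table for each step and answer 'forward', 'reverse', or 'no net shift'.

Direction: forward

Q₀ = 9.2956e+04 vs Keq = 612.4 ⇒ Q>K, reverse
Step 1:
                    B           L
  init        0.04159       1.884
  Δ            0.1613     -0.1613
  eq           0.2029       1.723
  solve Keq expr → x = -0.05376; check Q = 612.4
Then add 0.05873 M of B.
Step 2:
                    B           L
  init         0.2616       1.723
  Δ          -0.05254     0.05254
  eq           0.2091       1.775
  solve Keq expr → x = 0.01751; check Q = 612.4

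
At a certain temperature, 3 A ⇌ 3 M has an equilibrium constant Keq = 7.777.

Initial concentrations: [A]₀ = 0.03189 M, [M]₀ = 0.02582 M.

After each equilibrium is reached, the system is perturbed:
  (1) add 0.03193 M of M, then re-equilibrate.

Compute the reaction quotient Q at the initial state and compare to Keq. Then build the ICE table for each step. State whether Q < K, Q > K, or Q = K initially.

Q₀ = 0.5308 vs Keq = 7.777 ⇒ Q<K, forward
Step 1:
                   A          M
  Initial    0.03189    0.02582
  Change    -0.01253    0.01253
  Equil      0.01936    0.03835
  solve Keq expr → x = 0.004177; check Q = 7.777
Then add 0.03193 M of M.
Step 2:
                   A          M
  Initial    0.01936    0.07028
  Change     0.01071   -0.01071
  Equil      0.03007    0.05957
  solve Keq expr → x = -0.00357; check Q = 7.777

Q₀ = 0.5308; Q < K (proceeds forward)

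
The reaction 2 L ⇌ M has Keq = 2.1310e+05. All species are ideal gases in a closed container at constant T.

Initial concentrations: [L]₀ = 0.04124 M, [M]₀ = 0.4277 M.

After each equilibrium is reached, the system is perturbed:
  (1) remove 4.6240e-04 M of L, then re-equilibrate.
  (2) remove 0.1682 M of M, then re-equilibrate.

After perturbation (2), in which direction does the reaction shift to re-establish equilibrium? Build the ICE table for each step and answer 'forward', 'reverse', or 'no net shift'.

Q₀ = 251.5 vs Keq = 2.1310e+05 ⇒ Q<K, forward
Step 1:
                   L          M
  Initial    0.04124     0.4277
  Change    -0.03979     0.0199
  Equil     0.001449     0.4476
  solve Keq expr → x = 0.0199; check Q = 2.1310e+05
Then remove 4.6240e-04 M of L.
Step 2:
                   L          M
  Initial 9.8688e-04     0.4476
  Change  4.6203e-04 -2.3101e-04
  Equil     0.001449     0.4474
  solve Keq expr → x = -2.3101e-04; check Q = 2.1310e+05
Then remove 0.1682 M of M.
Step 3:
                   L          M
  Initial   0.001449     0.2792
  Change  -3.0403e-04 1.5202e-04
  Equil     0.001145     0.2793
  solve Keq expr → x = 1.5202e-04; check Q = 2.1310e+05

Direction: forward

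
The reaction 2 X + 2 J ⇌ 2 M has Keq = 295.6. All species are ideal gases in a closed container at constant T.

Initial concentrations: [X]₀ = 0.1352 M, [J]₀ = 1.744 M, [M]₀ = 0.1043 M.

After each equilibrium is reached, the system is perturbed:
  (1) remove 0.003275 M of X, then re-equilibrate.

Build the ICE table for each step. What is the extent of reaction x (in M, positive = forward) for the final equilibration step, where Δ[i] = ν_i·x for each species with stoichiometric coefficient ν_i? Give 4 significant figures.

x = -0.001573 M

Q₀ = 0.1957 vs Keq = 295.6 ⇒ Q<K, forward
Step 1:
                    X           J           M
  init         0.1352       1.744      0.1043
  Δ           -0.1269     -0.1269      0.1269
  eq         0.008315       1.617      0.2312
  solve Keq expr → x = 0.06344; check Q = 295.6
Then remove 0.003275 M of X.
Step 2:
                    X           J           M
  init        0.00504       1.617      0.2312
  Δ          0.003146    0.003146   -0.003146
  eq         0.008186        1.62       0.228
  solve Keq expr → x = -0.001573; check Q = 295.6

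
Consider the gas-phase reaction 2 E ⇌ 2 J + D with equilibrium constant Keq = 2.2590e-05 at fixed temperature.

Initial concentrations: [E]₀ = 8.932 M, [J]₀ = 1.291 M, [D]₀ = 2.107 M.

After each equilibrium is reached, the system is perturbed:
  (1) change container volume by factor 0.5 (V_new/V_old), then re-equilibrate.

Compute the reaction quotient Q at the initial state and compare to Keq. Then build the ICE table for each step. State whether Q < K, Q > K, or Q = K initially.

Q₀ = 0.04402; Q > K (proceeds reverse)

Q₀ = 0.04402 vs Keq = 2.2590e-05 ⇒ Q>K, reverse
Step 1:
                    E           J           D
  I             8.932       1.291       2.107
  C             1.251      -1.251     -0.6256
  E             10.18     0.03977       1.481
  solve Keq expr → x = -0.6256; check Q = 2.2590e-05
Then change container volume by factor 0.5 (V_new/V_old).
Step 2:
                    E           J           D
  I             20.37     0.07953       2.963
  C           0.02312    -0.02312    -0.01156
  E             20.39     0.05641       2.951
  solve Keq expr → x = -0.01156; check Q = 2.2590e-05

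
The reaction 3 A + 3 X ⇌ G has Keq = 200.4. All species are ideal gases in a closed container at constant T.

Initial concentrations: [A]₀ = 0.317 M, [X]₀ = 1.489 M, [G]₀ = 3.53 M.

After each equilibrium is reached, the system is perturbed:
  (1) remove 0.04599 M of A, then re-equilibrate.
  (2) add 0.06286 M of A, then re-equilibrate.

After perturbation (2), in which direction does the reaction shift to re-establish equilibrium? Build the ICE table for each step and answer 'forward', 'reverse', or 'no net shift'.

Q₀ = 33.57 vs Keq = 200.4 ⇒ Q<K, forward
Step 1:
                    A           X           G
  init          0.317       1.489        3.53
  Δ           -0.1254     -0.1254     0.04181
  eq           0.1916       1.364       3.572
  solve Keq expr → x = 0.04181; check Q = 200.4
Then remove 0.04599 M of A.
Step 2:
                    A           X           G
  init         0.1456       1.364       3.572
  Δ           0.04026     0.04026    -0.01342
  eq           0.1858       1.404       3.558
  solve Keq expr → x = -0.01342; check Q = 200.4
Then add 0.06286 M of A.
Step 3:
                    A           X           G
  init         0.2487       1.404       3.558
  Δ          -0.05496    -0.05496     0.01832
  eq           0.1937       1.349       3.577
  solve Keq expr → x = 0.01832; check Q = 200.4

Direction: forward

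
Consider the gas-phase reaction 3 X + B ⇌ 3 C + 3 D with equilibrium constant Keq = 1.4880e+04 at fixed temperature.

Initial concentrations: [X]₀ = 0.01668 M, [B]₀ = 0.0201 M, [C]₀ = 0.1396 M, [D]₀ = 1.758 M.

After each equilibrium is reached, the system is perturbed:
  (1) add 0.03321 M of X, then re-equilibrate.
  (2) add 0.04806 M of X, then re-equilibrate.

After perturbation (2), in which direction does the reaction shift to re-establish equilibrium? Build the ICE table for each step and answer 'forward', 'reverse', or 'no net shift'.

Direction: forward

Q₀ = 1.5846e+05 vs Keq = 1.4880e+04 ⇒ Q>K, reverse
Step 1:
                   X          B          C          D
  I          0.01668     0.0201     0.1396      1.758
  C          0.01391   0.004636   -0.01391   -0.01391
  E          0.03059    0.02474     0.1257      1.744
  solve Keq expr → x = -0.004636; check Q = 1.4880e+04
Then add 0.03321 M of X.
Step 2:
                   X          B          C          D
  I           0.0638    0.02474     0.1257      1.744
  C         -0.02256   -0.00752    0.02256    0.02256
  E          0.04124    0.01722     0.1483      1.767
  solve Keq expr → x = 0.00752; check Q = 1.4880e+04
Then add 0.04806 M of X.
Step 3:
                   X          B          C          D
  I           0.0893    0.01722     0.1483      1.767
  C         -0.02654  -0.008846    0.02654    0.02654
  E          0.06276    0.00837     0.1748      1.793
  solve Keq expr → x = 0.008846; check Q = 1.4880e+04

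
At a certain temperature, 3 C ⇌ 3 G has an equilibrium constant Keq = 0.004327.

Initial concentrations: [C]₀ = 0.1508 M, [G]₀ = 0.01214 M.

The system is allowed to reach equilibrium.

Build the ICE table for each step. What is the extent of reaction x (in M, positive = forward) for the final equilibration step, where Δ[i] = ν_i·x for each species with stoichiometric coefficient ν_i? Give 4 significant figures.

x = 0.003564 M

Q₀ = 5.2174e-04 vs Keq = 0.004327 ⇒ Q<K, forward
Step 1:
                   C          G
  Initial     0.1508    0.01214
  Change    -0.01069    0.01069
  Equil       0.1401    0.02283
  solve Keq expr → x = 0.003564; check Q = 0.004327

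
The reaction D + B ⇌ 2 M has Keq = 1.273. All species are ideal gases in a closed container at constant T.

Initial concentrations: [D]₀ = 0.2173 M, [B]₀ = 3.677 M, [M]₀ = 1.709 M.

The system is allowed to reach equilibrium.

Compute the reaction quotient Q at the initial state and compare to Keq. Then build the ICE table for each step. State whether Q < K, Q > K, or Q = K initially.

Q₀ = 3.655; Q > K (proceeds reverse)

Q₀ = 3.655 vs Keq = 1.273 ⇒ Q>K, reverse
Step 1:
                   D          B          M
  Initial     0.2173      3.677      1.709
  Change      0.1679     0.1679    -0.3359
  Equil       0.3852      3.845      1.373
  solve Keq expr → x = -0.1679; check Q = 1.273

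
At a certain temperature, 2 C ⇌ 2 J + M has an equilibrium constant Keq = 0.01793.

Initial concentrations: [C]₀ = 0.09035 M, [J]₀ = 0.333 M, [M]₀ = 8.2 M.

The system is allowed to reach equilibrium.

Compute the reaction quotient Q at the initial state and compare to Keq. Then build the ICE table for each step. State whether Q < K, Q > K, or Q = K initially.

Q₀ = 111.4 vs Keq = 0.01793 ⇒ Q>K, reverse
Step 1:
                  C         J         M
  Initial   0.09035     0.333       8.2
  Change     0.3139   -0.3139    -0.157
  Equil      0.4043   0.01909     8.043
  solve Keq expr → x = -0.157; check Q = 0.01793

Q₀ = 111.4; Q > K (proceeds reverse)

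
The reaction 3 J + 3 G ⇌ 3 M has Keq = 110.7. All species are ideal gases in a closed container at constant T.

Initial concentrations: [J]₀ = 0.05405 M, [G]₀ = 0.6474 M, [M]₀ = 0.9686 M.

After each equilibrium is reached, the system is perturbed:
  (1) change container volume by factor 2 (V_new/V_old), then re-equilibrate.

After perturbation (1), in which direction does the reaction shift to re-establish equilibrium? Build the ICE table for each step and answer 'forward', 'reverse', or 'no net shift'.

Direction: reverse

Q₀ = 2.1209e+04 vs Keq = 110.7 ⇒ Q>K, reverse
Step 1:
                   J          G          M
  Initial    0.05405     0.6474     0.9686
  Change      0.1564     0.1564    -0.1564
  Equil       0.2104     0.8038     0.8122
  solve Keq expr → x = -0.05213; check Q = 110.7
Then change container volume by factor 2 (V_new/V_old).
Step 2:
                   J          G          M
  Initial     0.1052     0.4019     0.4061
  Change      0.0549     0.0549    -0.0549
  Equil       0.1601     0.4568     0.3512
  solve Keq expr → x = -0.0183; check Q = 110.7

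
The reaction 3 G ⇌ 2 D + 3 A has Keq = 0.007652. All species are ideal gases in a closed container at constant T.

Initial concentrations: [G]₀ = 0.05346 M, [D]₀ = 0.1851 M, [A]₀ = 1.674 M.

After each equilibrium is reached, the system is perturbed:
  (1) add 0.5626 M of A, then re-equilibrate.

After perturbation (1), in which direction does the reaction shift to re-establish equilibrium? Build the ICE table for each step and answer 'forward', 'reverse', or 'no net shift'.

Direction: reverse

Q₀ = 1052 vs Keq = 0.007652 ⇒ Q>K, reverse
Step 1:
                  G         D         A
  init      0.05346    0.1851     1.674
  Δ          0.2637   -0.1758   -0.2637
  eq         0.3171  0.009327      1.41
  solve Keq expr → x = -0.08789; check Q = 0.007652
Then add 0.5626 M of A.
Step 2:
                  G         D         A
  init       0.3171  0.009327     1.973
  Δ        0.005287 -0.003525 -0.005287
  eq         0.3224  0.005802     1.968
  solve Keq expr → x = -0.001762; check Q = 0.007652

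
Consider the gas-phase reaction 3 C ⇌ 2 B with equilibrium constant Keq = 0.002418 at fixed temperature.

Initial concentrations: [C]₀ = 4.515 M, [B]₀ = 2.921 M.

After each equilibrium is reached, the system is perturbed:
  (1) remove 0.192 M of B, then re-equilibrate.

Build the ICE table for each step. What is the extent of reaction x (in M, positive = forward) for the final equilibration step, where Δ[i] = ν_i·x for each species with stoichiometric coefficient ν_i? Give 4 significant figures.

x = 0.07391 M

Q₀ = 0.0927 vs Keq = 0.002418 ⇒ Q>K, reverse
Step 1:
                    C           B
  init          4.515       2.921
  Δ             2.894      -1.929
  eq            7.409      0.9917
  solve Keq expr → x = -0.9647; check Q = 0.002418
Then remove 0.192 M of B.
Step 2:
                    C           B
  init          7.409      0.7997
  Δ           -0.2217      0.1478
  eq            7.187      0.9475
  solve Keq expr → x = 0.07391; check Q = 0.002418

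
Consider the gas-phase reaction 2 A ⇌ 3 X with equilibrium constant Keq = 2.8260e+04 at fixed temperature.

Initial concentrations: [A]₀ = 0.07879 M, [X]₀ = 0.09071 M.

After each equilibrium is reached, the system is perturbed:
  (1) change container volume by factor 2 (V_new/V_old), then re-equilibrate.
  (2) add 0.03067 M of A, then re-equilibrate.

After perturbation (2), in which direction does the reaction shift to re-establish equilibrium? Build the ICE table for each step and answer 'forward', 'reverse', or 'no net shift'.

Q₀ = 0.1202 vs Keq = 2.8260e+04 ⇒ Q<K, forward
Step 1:
                    A           X
  I           0.07879     0.09071
  C          -0.07823      0.1173
  E        5.6449e-04       0.208
  solve Keq expr → x = 0.03911; check Q = 2.8260e+04
Then change container volume by factor 2 (V_new/V_old).
Step 2:
                    A           X
  I        2.8225e-04       0.104
  C       -8.2313e-05  1.2347e-04
  E        1.9993e-04      0.1041
  solve Keq expr → x = 4.1156e-05; check Q = 2.8260e+04
Then add 0.03067 M of A.
Step 3:
                    A           X
  I           0.03087      0.1041
  C          -0.03052     0.04579
  E        3.4536e-04      0.1499
  solve Keq expr → x = 0.01526; check Q = 2.8260e+04

Direction: forward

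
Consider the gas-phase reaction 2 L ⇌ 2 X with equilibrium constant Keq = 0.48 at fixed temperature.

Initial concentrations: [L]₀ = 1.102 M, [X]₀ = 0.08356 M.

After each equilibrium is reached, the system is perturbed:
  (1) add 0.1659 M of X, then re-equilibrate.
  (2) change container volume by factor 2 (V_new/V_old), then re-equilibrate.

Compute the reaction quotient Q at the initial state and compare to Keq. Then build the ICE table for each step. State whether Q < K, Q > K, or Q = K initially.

Q₀ = 0.00575 vs Keq = 0.48 ⇒ Q<K, forward
Step 1:
                  L         X
  Initial     1.102   0.08356
  Change    -0.4017    0.4017
  Equil      0.7003    0.4852
  solve Keq expr → x = 0.2008; check Q = 0.48
Then add 0.1659 M of X.
Step 2:
                  L         X
  Initial    0.7003    0.6511
  Change      0.098    -0.098
  Equil      0.7983    0.5531
  solve Keq expr → x = -0.049; check Q = 0.48
Then change container volume by factor 2 (V_new/V_old).
Step 3:
                  L         X
  Initial    0.3992    0.2766
  Change          0         0
  Equil      0.3992    0.2766
  solve Keq expr → x = 0; check Q = 0.48

Q₀ = 0.00575; Q < K (proceeds forward)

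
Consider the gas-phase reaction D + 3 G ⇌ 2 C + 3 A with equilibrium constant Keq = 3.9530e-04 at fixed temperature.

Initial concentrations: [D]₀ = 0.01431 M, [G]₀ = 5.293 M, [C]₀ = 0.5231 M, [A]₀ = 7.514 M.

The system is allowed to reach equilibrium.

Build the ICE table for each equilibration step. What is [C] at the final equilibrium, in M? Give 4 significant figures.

[C]_eq = 0.008836 M

Q₀ = 54.71 vs Keq = 3.9530e-04 ⇒ Q>K, reverse
Step 1:
                    D           G           C           A
  init        0.01431       5.293      0.5231       7.514
  Δ            0.2571      0.7714     -0.5143     -0.7714
  eq           0.2714       6.064    0.008836       6.743
  solve Keq expr → x = -0.2571; check Q = 3.9530e-04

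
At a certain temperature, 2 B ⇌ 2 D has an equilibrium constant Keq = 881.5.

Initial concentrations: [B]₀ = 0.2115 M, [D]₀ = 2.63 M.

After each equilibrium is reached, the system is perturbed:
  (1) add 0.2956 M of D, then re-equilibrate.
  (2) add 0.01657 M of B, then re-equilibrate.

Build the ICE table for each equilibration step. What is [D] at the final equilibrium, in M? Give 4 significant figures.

[D]_eq = 3.051 M

Q₀ = 154.6 vs Keq = 881.5 ⇒ Q<K, forward
Step 1:
                  B         D
  init       0.2115      2.63
  Δ         -0.1189    0.1189
  eq        0.09259     2.749
  solve Keq expr → x = 0.05946; check Q = 881.5
Then add 0.2956 M of D.
Step 2:
                  B         D
  init      0.09259     3.045
  Δ        0.009632 -0.009632
  eq         0.1022     3.035
  solve Keq expr → x = -0.004816; check Q = 881.5
Then add 0.01657 M of B.
Step 3:
                  B         D
  init       0.1188     3.035
  Δ        -0.01603   0.01603
  eq         0.1028     3.051
  solve Keq expr → x = 0.008015; check Q = 881.5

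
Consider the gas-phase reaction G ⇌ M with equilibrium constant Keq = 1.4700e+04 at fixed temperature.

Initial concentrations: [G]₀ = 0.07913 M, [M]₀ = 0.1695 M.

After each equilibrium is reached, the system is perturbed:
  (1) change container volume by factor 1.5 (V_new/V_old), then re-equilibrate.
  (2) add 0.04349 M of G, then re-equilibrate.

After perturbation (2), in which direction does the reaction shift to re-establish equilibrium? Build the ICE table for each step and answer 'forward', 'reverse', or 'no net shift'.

Q₀ = 2.142 vs Keq = 1.4700e+04 ⇒ Q<K, forward
Step 1:
                    G           M
  init        0.07913      0.1695
  Δ          -0.07911     0.07911
  eq       1.6912e-05      0.2486
  solve Keq expr → x = 0.07911; check Q = 1.4700e+04
Then change container volume by factor 1.5 (V_new/V_old).
Step 2:
                    G           M
  init     1.1275e-05      0.1657
  Δ                 0           0
  eq       1.1275e-05      0.1657
  solve Keq expr → x = 0; check Q = 1.4700e+04
Then add 0.04349 M of G.
Step 3:
                    G           M
  init         0.0435      0.1657
  Δ          -0.04349     0.04349
  eq       1.4233e-05      0.2092
  solve Keq expr → x = 0.04349; check Q = 1.4700e+04

Direction: forward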